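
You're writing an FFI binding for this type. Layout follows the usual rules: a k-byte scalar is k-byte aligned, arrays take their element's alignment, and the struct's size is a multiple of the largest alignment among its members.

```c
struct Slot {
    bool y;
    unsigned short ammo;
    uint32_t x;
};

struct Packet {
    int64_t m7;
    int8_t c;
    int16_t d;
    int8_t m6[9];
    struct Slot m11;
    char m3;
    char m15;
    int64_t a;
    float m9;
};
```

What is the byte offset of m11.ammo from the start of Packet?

26

Slot: y at 0 (size 1, align 1) → ends 1; pad 1 to align 2 for ammo; ammo at 2 (size 2, align 2) → ends 4; x at 4 (size 4, align 4) → ends 8; total 8 bytes, alignment 4
m7 at 0 (size 8, align 8) → ends 8
c at 8 (size 1, align 1) → ends 9
pad 1 to align 2 for d
d at 10 (size 2, align 2) → ends 12
m6 at 12 (size 9, align 1) → ends 21
pad 3 to align 4 for m11
m11 at 24 (size 8, align 4) → ends 32
within Slot: ammo at 2
24 + 2 = 26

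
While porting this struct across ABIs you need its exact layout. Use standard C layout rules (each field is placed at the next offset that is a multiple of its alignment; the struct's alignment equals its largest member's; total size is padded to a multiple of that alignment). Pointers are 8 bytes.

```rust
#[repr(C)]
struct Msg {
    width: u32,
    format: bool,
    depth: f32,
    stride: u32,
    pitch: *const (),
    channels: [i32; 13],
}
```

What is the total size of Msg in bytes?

0..4  width  (4B, 4-aligned)
4..5  format  (1B, 1-aligned)
5..8  -- padding (3B)
8..12  depth  (4B, 4-aligned)
12..16  stride  (4B, 4-aligned)
16..24  pitch  (8B, 8-aligned)
24..76  channels  (52B, 4-aligned)
76..80  -- tail padding (4B)
sizeof = 80, alignof = 8

80 bytes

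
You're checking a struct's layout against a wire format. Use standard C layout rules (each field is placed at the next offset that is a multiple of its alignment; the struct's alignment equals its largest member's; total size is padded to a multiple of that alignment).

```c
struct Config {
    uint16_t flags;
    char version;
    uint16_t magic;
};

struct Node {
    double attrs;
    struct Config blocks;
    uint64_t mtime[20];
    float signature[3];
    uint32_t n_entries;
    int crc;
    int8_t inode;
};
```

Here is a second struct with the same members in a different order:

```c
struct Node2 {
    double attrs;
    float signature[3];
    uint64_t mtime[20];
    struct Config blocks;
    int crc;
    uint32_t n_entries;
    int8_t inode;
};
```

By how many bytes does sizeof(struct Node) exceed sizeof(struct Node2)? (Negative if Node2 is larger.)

-8

Config: @0: flags [2B, align 2] → 2; @2: version [1B, align 1] → 3; +1 pad (align 2); @4: magic [2B, align 2] → 6; size 6, align 2
@0: attrs [8B, align 8] → 8
@8: blocks [6B, align 2] → 14
+2 pad (align 8)
@16: mtime [160B, align 8] → 176
@176: signature [12B, align 4] → 188
@188: n_entries [4B, align 4] → 192
@192: crc [4B, align 4] → 196
@196: inode [1B, align 1] → 197
+3 tail pad (align 8)
size 200, align 8
— Node2 —
@0: attrs [8B, align 8] → 8
@8: signature [12B, align 4] → 20
+4 pad (align 8)
@24: mtime [160B, align 8] → 184
@184: blocks [6B, align 2] → 190
+2 pad (align 4)
@192: crc [4B, align 4] → 196
@196: n_entries [4B, align 4] → 200
@200: inode [1B, align 1] → 201
+7 tail pad (align 8)
size 208, align 8
200 − 208 = -8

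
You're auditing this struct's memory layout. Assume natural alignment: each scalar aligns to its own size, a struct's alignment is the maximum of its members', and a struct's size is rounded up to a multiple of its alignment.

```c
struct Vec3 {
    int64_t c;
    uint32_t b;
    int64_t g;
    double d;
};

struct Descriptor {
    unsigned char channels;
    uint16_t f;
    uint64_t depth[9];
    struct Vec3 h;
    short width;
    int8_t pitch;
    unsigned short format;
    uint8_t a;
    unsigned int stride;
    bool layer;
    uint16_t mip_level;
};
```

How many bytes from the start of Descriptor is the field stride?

120

Vec3: 0..8  c  (8B, 8-aligned); 8..12  b  (4B, 4-aligned); 12..16  -- padding (4B); 16..24  g  (8B, 8-aligned); 24..32  d  (8B, 8-aligned); sizeof = 32, alignof = 8
0..1  channels  (1B, 1-aligned)
1..2  -- padding (1B)
2..4  f  (2B, 2-aligned)
4..8  -- padding (4B)
8..80  depth  (72B, 8-aligned)
80..112  h  (32B, 8-aligned)
112..114  width  (2B, 2-aligned)
114..115  pitch  (1B, 1-aligned)
115..116  -- padding (1B)
116..118  format  (2B, 2-aligned)
118..119  a  (1B, 1-aligned)
119..120  -- padding (1B)
120..124  stride  (4B, 4-aligned)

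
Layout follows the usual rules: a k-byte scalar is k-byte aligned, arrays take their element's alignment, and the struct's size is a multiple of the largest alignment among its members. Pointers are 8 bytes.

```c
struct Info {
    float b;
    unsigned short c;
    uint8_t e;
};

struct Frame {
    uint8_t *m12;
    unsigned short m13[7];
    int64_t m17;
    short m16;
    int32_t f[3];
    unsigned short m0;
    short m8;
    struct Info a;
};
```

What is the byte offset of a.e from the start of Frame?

58

Info: 0..4  b  (4B, 4-aligned); 4..6  c  (2B, 2-aligned); 6..7  e  (1B, 1-aligned); 7..8  -- tail padding (1B); sizeof = 8, alignof = 4
0..8  m12  (8B, 8-aligned)
8..22  m13  (14B, 2-aligned)
22..24  -- padding (2B)
24..32  m17  (8B, 8-aligned)
32..34  m16  (2B, 2-aligned)
34..36  -- padding (2B)
36..48  f  (12B, 4-aligned)
48..50  m0  (2B, 2-aligned)
50..52  m8  (2B, 2-aligned)
52..60  a  (8B, 4-aligned)
within Info: e at 6
52 + 6 = 58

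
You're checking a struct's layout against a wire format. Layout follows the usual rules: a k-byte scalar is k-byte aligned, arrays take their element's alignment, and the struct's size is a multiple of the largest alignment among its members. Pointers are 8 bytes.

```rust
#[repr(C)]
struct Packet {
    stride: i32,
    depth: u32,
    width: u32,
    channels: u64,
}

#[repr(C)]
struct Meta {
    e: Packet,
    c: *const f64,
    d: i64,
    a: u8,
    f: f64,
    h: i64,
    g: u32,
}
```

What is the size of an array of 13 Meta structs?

936

Packet: 0..4  stride  (4B, 4-aligned); 4..8  depth  (4B, 4-aligned); 8..12  width  (4B, 4-aligned); 12..16  -- padding (4B); 16..24  channels  (8B, 8-aligned); sizeof = 24, alignof = 8
0..24  e  (24B, 8-aligned)
24..32  c  (8B, 8-aligned)
32..40  d  (8B, 8-aligned)
40..41  a  (1B, 1-aligned)
41..48  -- padding (7B)
48..56  f  (8B, 8-aligned)
56..64  h  (8B, 8-aligned)
64..68  g  (4B, 4-aligned)
68..72  -- tail padding (4B)
sizeof = 72, alignof = 8
array of 13: 13 × 72 = 936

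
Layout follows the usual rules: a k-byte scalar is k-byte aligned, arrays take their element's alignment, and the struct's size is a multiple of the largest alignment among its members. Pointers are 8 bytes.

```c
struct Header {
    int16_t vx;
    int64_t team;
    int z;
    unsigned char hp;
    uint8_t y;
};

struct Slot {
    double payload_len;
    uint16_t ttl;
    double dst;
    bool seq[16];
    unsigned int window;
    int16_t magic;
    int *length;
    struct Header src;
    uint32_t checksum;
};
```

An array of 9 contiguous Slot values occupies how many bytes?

792

Header: vx at 0 (size 2, align 2) → ends 2; pad 6 to align 8 for team; team at 8 (size 8, align 8) → ends 16; z at 16 (size 4, align 4) → ends 20; hp at 20 (size 1, align 1) → ends 21; y at 21 (size 1, align 1) → ends 22; tail pad 2 to reach multiple of 8; total 24 bytes, alignment 8
payload_len at 0 (size 8, align 8) → ends 8
ttl at 8 (size 2, align 2) → ends 10
pad 6 to align 8 for dst
dst at 16 (size 8, align 8) → ends 24
seq at 24 (size 16, align 1) → ends 40
window at 40 (size 4, align 4) → ends 44
magic at 44 (size 2, align 2) → ends 46
pad 2 to align 8 for length
length at 48 (size 8, align 8) → ends 56
src at 56 (size 24, align 8) → ends 80
checksum at 80 (size 4, align 4) → ends 84
tail pad 4 to reach multiple of 8
total 88 bytes, alignment 8
array of 9: 9 × 88 = 792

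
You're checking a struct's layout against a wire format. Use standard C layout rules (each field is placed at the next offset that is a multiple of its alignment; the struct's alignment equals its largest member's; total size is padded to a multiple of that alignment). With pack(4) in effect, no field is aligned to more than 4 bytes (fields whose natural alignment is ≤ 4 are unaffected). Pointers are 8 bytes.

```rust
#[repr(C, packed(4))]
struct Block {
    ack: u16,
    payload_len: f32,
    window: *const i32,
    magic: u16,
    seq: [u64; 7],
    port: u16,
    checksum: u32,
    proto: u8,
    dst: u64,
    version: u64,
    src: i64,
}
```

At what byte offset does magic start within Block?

ack at 0 (size 2, align 2) → ends 2
pad 2 to align 4 for payload_len
payload_len at 4 (size 4, align 4) → ends 8
window at 8 (size 8, align 4) → ends 16
magic at 16 (size 2, align 2) → ends 18

16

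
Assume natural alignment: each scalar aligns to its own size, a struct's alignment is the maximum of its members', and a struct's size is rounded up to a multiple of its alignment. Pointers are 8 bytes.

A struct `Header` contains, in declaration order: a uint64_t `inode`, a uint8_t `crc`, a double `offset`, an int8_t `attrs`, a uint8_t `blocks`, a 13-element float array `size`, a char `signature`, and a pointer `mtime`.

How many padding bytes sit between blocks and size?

0..8  inode  (8B, 8-aligned)
8..9  crc  (1B, 1-aligned)
9..16  -- padding (7B)
16..24  offset  (8B, 8-aligned)
24..25  attrs  (1B, 1-aligned)
25..26  blocks  (1B, 1-aligned)
26..28  -- padding (2B)
28..80  size  (52B, 4-aligned)

2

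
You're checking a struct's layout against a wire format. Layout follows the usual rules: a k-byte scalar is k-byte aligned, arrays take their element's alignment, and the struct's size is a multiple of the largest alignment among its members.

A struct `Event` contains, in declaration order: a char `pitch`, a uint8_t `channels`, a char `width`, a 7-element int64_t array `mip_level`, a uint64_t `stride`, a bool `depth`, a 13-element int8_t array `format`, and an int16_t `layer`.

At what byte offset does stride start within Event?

0..1  pitch  (1B, 1-aligned)
1..2  channels  (1B, 1-aligned)
2..3  width  (1B, 1-aligned)
3..8  -- padding (5B)
8..64  mip_level  (56B, 8-aligned)
64..72  stride  (8B, 8-aligned)

64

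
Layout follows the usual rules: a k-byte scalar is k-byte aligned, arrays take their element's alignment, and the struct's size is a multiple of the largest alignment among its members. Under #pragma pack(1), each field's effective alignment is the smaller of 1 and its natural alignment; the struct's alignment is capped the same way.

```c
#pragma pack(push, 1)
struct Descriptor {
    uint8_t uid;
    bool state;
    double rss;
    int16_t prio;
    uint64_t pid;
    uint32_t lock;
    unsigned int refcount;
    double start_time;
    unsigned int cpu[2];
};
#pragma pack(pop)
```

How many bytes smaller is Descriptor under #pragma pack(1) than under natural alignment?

12

natural layout:
  0..1  uid  (1B, 1-aligned)
  1..2  state  (1B, 1-aligned)
  2..8  -- padding (6B)
  8..16  rss  (8B, 8-aligned)
  16..18  prio  (2B, 2-aligned)
  18..24  -- padding (6B)
  24..32  pid  (8B, 8-aligned)
  32..36  lock  (4B, 4-aligned)
  36..40  refcount  (4B, 4-aligned)
  40..48  start_time  (8B, 8-aligned)
  48..56  cpu  (8B, 4-aligned)
  sizeof = 56, alignof = 8
packed(1) layout:
  0..1  uid  (1B, 1-aligned)
  1..2  state  (1B, 1-aligned)
  2..10  rss  (8B, 1-aligned)
  10..12  prio  (2B, 1-aligned)
  12..20  pid  (8B, 1-aligned)
  20..24  lock  (4B, 1-aligned)
  24..28  refcount  (4B, 1-aligned)
  28..36  start_time  (8B, 1-aligned)
  36..44  cpu  (8B, 1-aligned)
  sizeof = 44, alignof = 1
56 − 44 = 12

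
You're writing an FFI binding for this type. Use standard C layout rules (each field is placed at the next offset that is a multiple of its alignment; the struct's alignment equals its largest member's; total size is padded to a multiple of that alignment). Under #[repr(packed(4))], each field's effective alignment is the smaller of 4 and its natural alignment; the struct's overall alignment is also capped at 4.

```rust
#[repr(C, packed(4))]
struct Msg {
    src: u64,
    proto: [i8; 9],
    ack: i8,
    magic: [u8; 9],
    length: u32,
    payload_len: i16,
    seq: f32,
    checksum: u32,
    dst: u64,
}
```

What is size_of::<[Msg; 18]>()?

936

@0: src [8B, align 4] → 8
@8: proto [9B, align 1] → 17
@17: ack [1B, align 1] → 18
@18: magic [9B, align 1] → 27
+1 pad (align 4)
@28: length [4B, align 4] → 32
@32: payload_len [2B, align 2] → 34
+2 pad (align 4)
@36: seq [4B, align 4] → 40
@40: checksum [4B, align 4] → 44
@44: dst [8B, align 4] → 52
size 52, align 4
array of 18: 18 × 52 = 936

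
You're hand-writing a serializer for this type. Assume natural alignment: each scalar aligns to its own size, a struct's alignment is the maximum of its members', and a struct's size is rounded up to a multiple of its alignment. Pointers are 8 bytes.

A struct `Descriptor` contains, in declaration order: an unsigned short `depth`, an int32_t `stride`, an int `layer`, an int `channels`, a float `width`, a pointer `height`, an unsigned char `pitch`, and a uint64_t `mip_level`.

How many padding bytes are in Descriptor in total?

13

@0: depth [2B, align 2] → 2
+2 pad (align 4)
@4: stride [4B, align 4] → 8
@8: layer [4B, align 4] → 12
@12: channels [4B, align 4] → 16
@16: width [4B, align 4] → 20
+4 pad (align 8)
@24: height [8B, align 8] → 32
@32: pitch [1B, align 1] → 33
+7 pad (align 8)
@40: mip_level [8B, align 8] → 48
size 48, align 8
data bytes 35, size 48 → padding 13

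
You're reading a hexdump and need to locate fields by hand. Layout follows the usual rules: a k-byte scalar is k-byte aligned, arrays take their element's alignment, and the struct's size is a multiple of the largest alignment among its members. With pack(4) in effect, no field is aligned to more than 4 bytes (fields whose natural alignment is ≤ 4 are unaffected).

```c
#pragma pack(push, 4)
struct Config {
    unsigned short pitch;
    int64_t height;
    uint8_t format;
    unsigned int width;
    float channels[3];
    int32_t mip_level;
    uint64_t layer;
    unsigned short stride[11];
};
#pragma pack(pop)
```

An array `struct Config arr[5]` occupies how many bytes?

340

@0: pitch [2B, align 2] → 2
+2 pad (align 4)
@4: height [8B, align 4] → 12
@12: format [1B, align 1] → 13
+3 pad (align 4)
@16: width [4B, align 4] → 20
@20: channels [12B, align 4] → 32
@32: mip_level [4B, align 4] → 36
@36: layer [8B, align 4] → 44
@44: stride [22B, align 2] → 66
+2 tail pad (align 4)
size 68, align 4
array of 5: 5 × 68 = 340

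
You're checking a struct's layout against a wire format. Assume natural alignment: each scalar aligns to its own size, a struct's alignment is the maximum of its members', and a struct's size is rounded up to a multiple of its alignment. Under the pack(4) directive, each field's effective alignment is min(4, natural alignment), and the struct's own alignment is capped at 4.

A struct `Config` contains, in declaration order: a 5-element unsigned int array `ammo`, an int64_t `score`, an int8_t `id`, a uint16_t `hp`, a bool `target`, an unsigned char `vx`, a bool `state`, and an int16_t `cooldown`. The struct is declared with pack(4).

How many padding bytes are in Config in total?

4

0..20  ammo  (20B, 4-aligned)
20..28  score  (8B, 4-aligned)
28..29  id  (1B, 1-aligned)
29..30  -- padding (1B)
30..32  hp  (2B, 2-aligned)
32..33  target  (1B, 1-aligned)
33..34  vx  (1B, 1-aligned)
34..35  state  (1B, 1-aligned)
35..36  -- padding (1B)
36..38  cooldown  (2B, 2-aligned)
38..40  -- tail padding (2B)
sizeof = 40, alignof = 4
data bytes 36, size 40 → padding 4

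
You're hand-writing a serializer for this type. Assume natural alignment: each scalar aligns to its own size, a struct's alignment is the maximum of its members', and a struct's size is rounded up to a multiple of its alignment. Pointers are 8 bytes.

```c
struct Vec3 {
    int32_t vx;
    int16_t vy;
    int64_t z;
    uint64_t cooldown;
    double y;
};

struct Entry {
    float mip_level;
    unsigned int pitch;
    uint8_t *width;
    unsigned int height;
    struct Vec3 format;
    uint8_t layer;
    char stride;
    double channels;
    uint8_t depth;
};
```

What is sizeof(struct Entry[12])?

960

Vec3: 0..4  vx  (4B, 4-aligned); 4..6  vy  (2B, 2-aligned); 6..8  -- padding (2B); 8..16  z  (8B, 8-aligned); 16..24  cooldown  (8B, 8-aligned); 24..32  y  (8B, 8-aligned); sizeof = 32, alignof = 8
0..4  mip_level  (4B, 4-aligned)
4..8  pitch  (4B, 4-aligned)
8..16  width  (8B, 8-aligned)
16..20  height  (4B, 4-aligned)
20..24  -- padding (4B)
24..56  format  (32B, 8-aligned)
56..57  layer  (1B, 1-aligned)
57..58  stride  (1B, 1-aligned)
58..64  -- padding (6B)
64..72  channels  (8B, 8-aligned)
72..73  depth  (1B, 1-aligned)
73..80  -- tail padding (7B)
sizeof = 80, alignof = 8
array of 12: 12 × 80 = 960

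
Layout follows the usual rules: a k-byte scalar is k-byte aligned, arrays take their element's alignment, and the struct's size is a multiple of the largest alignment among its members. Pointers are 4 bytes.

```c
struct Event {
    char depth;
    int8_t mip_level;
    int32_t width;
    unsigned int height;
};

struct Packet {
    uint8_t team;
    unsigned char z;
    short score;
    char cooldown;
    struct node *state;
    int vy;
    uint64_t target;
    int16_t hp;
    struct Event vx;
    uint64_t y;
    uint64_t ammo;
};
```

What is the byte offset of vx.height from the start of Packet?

36

Event: depth at 0 (size 1, align 1) → ends 1; mip_level at 1 (size 1, align 1) → ends 2; pad 2 to align 4 for width; width at 4 (size 4, align 4) → ends 8; height at 8 (size 4, align 4) → ends 12; total 12 bytes, alignment 4
team at 0 (size 1, align 1) → ends 1
z at 1 (size 1, align 1) → ends 2
score at 2 (size 2, align 2) → ends 4
cooldown at 4 (size 1, align 1) → ends 5
pad 3 to align 4 for state
state at 8 (size 4, align 4) → ends 12
vy at 12 (size 4, align 4) → ends 16
target at 16 (size 8, align 8) → ends 24
hp at 24 (size 2, align 2) → ends 26
pad 2 to align 4 for vx
vx at 28 (size 12, align 4) → ends 40
within Event: height at 8
28 + 8 = 36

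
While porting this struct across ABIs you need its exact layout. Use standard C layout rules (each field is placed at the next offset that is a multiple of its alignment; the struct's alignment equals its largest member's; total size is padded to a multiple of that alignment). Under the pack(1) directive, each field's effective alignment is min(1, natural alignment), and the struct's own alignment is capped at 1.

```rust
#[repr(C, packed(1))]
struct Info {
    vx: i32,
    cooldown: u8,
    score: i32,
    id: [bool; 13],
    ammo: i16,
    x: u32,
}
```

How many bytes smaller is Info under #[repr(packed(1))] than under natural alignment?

4

natural layout:
  vx at 0 (size 4, align 4) → ends 4
  cooldown at 4 (size 1, align 1) → ends 5
  pad 3 to align 4 for score
  score at 8 (size 4, align 4) → ends 12
  id at 12 (size 13, align 1) → ends 25
  pad 1 to align 2 for ammo
  ammo at 26 (size 2, align 2) → ends 28
  x at 28 (size 4, align 4) → ends 32
  total 32 bytes, alignment 4
packed(1) layout:
  vx at 0 (size 4, align 1) → ends 4
  cooldown at 4 (size 1, align 1) → ends 5
  score at 5 (size 4, align 1) → ends 9
  id at 9 (size 13, align 1) → ends 22
  ammo at 22 (size 2, align 1) → ends 24
  x at 24 (size 4, align 1) → ends 28
  total 28 bytes, alignment 1
32 − 28 = 4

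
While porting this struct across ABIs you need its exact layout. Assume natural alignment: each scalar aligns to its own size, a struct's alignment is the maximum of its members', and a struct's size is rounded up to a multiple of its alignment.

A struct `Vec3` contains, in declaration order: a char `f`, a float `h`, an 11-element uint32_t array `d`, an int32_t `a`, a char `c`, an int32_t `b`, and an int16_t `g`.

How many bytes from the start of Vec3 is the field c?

56

f at 0 (size 1, align 1) → ends 1
pad 3 to align 4 for h
h at 4 (size 4, align 4) → ends 8
d at 8 (size 44, align 4) → ends 52
a at 52 (size 4, align 4) → ends 56
c at 56 (size 1, align 1) → ends 57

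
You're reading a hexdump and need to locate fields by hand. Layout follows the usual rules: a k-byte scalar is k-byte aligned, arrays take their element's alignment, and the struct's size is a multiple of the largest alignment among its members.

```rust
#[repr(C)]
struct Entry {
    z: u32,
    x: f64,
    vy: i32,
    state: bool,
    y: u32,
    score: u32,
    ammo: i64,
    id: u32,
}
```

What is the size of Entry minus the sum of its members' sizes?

11

z at 0 (size 4, align 4) → ends 4
pad 4 to align 8 for x
x at 8 (size 8, align 8) → ends 16
vy at 16 (size 4, align 4) → ends 20
state at 20 (size 1, align 1) → ends 21
pad 3 to align 4 for y
y at 24 (size 4, align 4) → ends 28
score at 28 (size 4, align 4) → ends 32
ammo at 32 (size 8, align 8) → ends 40
id at 40 (size 4, align 4) → ends 44
tail pad 4 to reach multiple of 8
total 48 bytes, alignment 8
data bytes 37, size 48 → padding 11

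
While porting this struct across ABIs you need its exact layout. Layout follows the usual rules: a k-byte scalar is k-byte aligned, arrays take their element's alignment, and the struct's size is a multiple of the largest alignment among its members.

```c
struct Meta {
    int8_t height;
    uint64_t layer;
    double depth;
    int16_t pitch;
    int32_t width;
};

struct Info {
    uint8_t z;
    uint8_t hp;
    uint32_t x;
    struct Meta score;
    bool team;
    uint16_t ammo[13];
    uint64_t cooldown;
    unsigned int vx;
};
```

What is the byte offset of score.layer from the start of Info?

Meta: @0: height [1B, align 1] → 1; +7 pad (align 8); @8: layer [8B, align 8] → 16; @16: depth [8B, align 8] → 24; @24: pitch [2B, align 2] → 26; +2 pad (align 4); @28: width [4B, align 4] → 32; size 32, align 8
@0: z [1B, align 1] → 1
@1: hp [1B, align 1] → 2
+2 pad (align 4)
@4: x [4B, align 4] → 8
@8: score [32B, align 8] → 40
within Meta: layer at 8
8 + 8 = 16

16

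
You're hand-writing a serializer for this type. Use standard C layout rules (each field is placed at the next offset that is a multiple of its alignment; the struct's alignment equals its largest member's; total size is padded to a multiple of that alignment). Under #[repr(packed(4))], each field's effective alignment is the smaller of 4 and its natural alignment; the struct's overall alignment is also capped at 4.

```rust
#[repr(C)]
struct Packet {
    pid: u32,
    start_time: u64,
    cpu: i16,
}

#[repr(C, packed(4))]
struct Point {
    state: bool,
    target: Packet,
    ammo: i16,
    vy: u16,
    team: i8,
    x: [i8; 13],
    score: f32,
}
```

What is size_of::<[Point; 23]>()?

1196

Packet: 0..4  pid  (4B, 4-aligned); 4..8  -- padding (4B); 8..16  start_time  (8B, 8-aligned); 16..18  cpu  (2B, 2-aligned); 18..24  -- tail padding (6B); sizeof = 24, alignof = 8
0..1  state  (1B, 1-aligned)
1..4  -- padding (3B)
4..28  target  (24B, 4-aligned)
28..30  ammo  (2B, 2-aligned)
30..32  vy  (2B, 2-aligned)
32..33  team  (1B, 1-aligned)
33..46  x  (13B, 1-aligned)
46..48  -- padding (2B)
48..52  score  (4B, 4-aligned)
sizeof = 52, alignof = 4
array of 23: 23 × 52 = 1196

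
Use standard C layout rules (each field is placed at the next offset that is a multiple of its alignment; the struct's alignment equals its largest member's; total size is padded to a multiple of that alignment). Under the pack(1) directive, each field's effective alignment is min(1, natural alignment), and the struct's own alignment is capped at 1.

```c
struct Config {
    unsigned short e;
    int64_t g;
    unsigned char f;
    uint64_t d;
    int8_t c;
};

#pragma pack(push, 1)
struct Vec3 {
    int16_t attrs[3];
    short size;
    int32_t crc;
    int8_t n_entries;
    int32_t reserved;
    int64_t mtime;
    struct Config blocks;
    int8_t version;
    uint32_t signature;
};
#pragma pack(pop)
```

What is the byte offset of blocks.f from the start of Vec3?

Config: e at 0 (size 2, align 2) → ends 2; pad 6 to align 8 for g; g at 8 (size 8, align 8) → ends 16; f at 16 (size 1, align 1) → ends 17; pad 7 to align 8 for d; d at 24 (size 8, align 8) → ends 32; c at 32 (size 1, align 1) → ends 33; tail pad 7 to reach multiple of 8; total 40 bytes, alignment 8
attrs at 0 (size 6, align 1) → ends 6
size at 6 (size 2, align 1) → ends 8
crc at 8 (size 4, align 1) → ends 12
n_entries at 12 (size 1, align 1) → ends 13
reserved at 13 (size 4, align 1) → ends 17
mtime at 17 (size 8, align 1) → ends 25
blocks at 25 (size 40, align 1) → ends 65
within Config: f at 16
25 + 16 = 41

41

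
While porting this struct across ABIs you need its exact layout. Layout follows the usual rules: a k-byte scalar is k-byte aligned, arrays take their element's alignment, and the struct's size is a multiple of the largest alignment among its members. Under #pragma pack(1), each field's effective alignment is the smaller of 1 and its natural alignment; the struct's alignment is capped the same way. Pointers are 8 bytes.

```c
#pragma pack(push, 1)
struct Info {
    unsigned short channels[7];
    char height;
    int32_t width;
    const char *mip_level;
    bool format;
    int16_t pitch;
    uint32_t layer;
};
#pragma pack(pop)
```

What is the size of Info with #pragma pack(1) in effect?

0..14  channels  (14B, 1-aligned)
14..15  height  (1B, 1-aligned)
15..19  width  (4B, 1-aligned)
19..27  mip_level  (8B, 1-aligned)
27..28  format  (1B, 1-aligned)
28..30  pitch  (2B, 1-aligned)
30..34  layer  (4B, 1-aligned)
sizeof = 34, alignof = 1

34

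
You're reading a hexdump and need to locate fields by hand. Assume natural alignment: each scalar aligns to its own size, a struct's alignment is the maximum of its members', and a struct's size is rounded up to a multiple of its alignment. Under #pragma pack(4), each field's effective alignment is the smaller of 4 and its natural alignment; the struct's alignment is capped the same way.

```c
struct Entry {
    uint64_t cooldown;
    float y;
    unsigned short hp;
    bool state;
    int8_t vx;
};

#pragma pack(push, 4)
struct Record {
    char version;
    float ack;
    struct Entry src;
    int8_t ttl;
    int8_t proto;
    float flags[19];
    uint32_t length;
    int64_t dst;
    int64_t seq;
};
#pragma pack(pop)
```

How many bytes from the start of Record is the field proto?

25

Entry: cooldown at 0 (size 8, align 8) → ends 8; y at 8 (size 4, align 4) → ends 12; hp at 12 (size 2, align 2) → ends 14; state at 14 (size 1, align 1) → ends 15; vx at 15 (size 1, align 1) → ends 16; total 16 bytes, alignment 8
version at 0 (size 1, align 1) → ends 1
pad 3 to align 4 for ack
ack at 4 (size 4, align 4) → ends 8
src at 8 (size 16, align 4) → ends 24
ttl at 24 (size 1, align 1) → ends 25
proto at 25 (size 1, align 1) → ends 26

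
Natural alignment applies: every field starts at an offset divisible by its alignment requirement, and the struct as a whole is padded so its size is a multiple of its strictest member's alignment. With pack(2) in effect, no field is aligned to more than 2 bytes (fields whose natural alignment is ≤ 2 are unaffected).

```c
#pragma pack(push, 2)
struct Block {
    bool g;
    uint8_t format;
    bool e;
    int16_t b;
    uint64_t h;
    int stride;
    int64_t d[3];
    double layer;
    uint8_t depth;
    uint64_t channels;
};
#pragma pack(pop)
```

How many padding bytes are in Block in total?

2

g at 0 (size 1, align 1) → ends 1
format at 1 (size 1, align 1) → ends 2
e at 2 (size 1, align 1) → ends 3
pad 1 to align 2 for b
b at 4 (size 2, align 2) → ends 6
h at 6 (size 8, align 2) → ends 14
stride at 14 (size 4, align 2) → ends 18
d at 18 (size 24, align 2) → ends 42
layer at 42 (size 8, align 2) → ends 50
depth at 50 (size 1, align 1) → ends 51
pad 1 to align 2 for channels
channels at 52 (size 8, align 2) → ends 60
total 60 bytes, alignment 2
data bytes 58, size 60 → padding 2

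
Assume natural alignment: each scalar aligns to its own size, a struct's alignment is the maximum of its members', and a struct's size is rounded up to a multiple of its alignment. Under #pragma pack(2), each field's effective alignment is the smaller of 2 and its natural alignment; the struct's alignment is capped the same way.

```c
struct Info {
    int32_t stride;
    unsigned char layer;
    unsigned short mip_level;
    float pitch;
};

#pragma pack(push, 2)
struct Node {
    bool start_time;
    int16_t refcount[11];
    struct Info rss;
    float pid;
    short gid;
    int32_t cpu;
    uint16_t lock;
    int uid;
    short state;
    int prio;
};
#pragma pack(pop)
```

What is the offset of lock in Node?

Info: 0..4  stride  (4B, 4-aligned); 4..5  layer  (1B, 1-aligned); 5..6  -- padding (1B); 6..8  mip_level  (2B, 2-aligned); 8..12  pitch  (4B, 4-aligned); sizeof = 12, alignof = 4
0..1  start_time  (1B, 1-aligned)
1..2  -- padding (1B)
2..24  refcount  (22B, 2-aligned)
24..36  rss  (12B, 2-aligned)
36..40  pid  (4B, 2-aligned)
40..42  gid  (2B, 2-aligned)
42..46  cpu  (4B, 2-aligned)
46..48  lock  (2B, 2-aligned)

46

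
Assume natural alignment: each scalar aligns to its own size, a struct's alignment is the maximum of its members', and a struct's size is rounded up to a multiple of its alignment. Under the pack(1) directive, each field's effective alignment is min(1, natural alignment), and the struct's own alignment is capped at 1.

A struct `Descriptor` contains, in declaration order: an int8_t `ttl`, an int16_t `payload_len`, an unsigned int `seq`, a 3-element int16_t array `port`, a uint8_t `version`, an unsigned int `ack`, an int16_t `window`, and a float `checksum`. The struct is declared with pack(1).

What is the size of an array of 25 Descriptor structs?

600

@0: ttl [1B, align 1] → 1
@1: payload_len [2B, align 1] → 3
@3: seq [4B, align 1] → 7
@7: port [6B, align 1] → 13
@13: version [1B, align 1] → 14
@14: ack [4B, align 1] → 18
@18: window [2B, align 1] → 20
@20: checksum [4B, align 1] → 24
size 24, align 1
array of 25: 25 × 24 = 600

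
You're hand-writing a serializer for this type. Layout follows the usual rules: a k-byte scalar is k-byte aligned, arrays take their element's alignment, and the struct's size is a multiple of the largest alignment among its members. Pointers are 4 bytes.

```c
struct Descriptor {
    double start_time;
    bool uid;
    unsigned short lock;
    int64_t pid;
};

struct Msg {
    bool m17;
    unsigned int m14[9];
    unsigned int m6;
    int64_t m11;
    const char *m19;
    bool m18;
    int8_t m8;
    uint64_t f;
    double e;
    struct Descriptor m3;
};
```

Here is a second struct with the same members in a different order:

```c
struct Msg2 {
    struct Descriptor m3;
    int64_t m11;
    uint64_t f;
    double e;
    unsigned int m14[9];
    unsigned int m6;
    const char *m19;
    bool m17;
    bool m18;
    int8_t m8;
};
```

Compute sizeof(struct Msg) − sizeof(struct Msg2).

8

Descriptor: @0: start_time [8B, align 8] → 8; @8: uid [1B, align 1] → 9; +1 pad (align 2); @10: lock [2B, align 2] → 12; +4 pad (align 8); @16: pid [8B, align 8] → 24; size 24, align 8
@0: m17 [1B, align 1] → 1
+3 pad (align 4)
@4: m14 [36B, align 4] → 40
@40: m6 [4B, align 4] → 44
+4 pad (align 8)
@48: m11 [8B, align 8] → 56
@56: m19 [4B, align 4] → 60
@60: m18 [1B, align 1] → 61
@61: m8 [1B, align 1] → 62
+2 pad (align 8)
@64: f [8B, align 8] → 72
@72: e [8B, align 8] → 80
@80: m3 [24B, align 8] → 104
size 104, align 8
— Msg2 —
@0: m3 [24B, align 8] → 24
@24: m11 [8B, align 8] → 32
@32: f [8B, align 8] → 40
@40: e [8B, align 8] → 48
@48: m14 [36B, align 4] → 84
@84: m6 [4B, align 4] → 88
@88: m19 [4B, align 4] → 92
@92: m17 [1B, align 1] → 93
@93: m18 [1B, align 1] → 94
@94: m8 [1B, align 1] → 95
+1 tail pad (align 8)
size 96, align 8
104 − 96 = 8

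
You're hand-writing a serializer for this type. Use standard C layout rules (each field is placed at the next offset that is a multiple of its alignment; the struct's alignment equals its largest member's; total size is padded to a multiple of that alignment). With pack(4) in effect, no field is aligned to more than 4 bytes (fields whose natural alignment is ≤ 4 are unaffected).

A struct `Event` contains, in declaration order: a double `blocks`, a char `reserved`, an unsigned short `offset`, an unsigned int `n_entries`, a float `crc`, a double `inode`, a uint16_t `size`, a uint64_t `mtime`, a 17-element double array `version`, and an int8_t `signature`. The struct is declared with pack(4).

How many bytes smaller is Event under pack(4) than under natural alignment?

12

natural layout:
  0..8  blocks  (8B, 8-aligned)
  8..9  reserved  (1B, 1-aligned)
  9..10  -- padding (1B)
  10..12  offset  (2B, 2-aligned)
  12..16  n_entries  (4B, 4-aligned)
  16..20  crc  (4B, 4-aligned)
  20..24  -- padding (4B)
  24..32  inode  (8B, 8-aligned)
  32..34  size  (2B, 2-aligned)
  34..40  -- padding (6B)
  40..48  mtime  (8B, 8-aligned)
  48..184  version  (136B, 8-aligned)
  184..185  signature  (1B, 1-aligned)
  185..192  -- tail padding (7B)
  sizeof = 192, alignof = 8
packed(4) layout:
  0..8  blocks  (8B, 4-aligned)
  8..9  reserved  (1B, 1-aligned)
  9..10  -- padding (1B)
  10..12  offset  (2B, 2-aligned)
  12..16  n_entries  (4B, 4-aligned)
  16..20  crc  (4B, 4-aligned)
  20..28  inode  (8B, 4-aligned)
  28..30  size  (2B, 2-aligned)
  30..32  -- padding (2B)
  32..40  mtime  (8B, 4-aligned)
  40..176  version  (136B, 4-aligned)
  176..177  signature  (1B, 1-aligned)
  177..180  -- tail padding (3B)
  sizeof = 180, alignof = 4
192 − 180 = 12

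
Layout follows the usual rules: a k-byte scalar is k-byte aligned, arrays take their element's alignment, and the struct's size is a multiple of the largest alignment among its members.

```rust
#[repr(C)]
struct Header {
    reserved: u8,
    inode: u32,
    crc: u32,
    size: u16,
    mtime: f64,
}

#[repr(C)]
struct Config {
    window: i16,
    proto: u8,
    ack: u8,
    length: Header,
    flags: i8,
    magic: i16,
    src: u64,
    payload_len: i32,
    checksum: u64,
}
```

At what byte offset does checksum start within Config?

56

Header: @0: reserved [1B, align 1] → 1; +3 pad (align 4); @4: inode [4B, align 4] → 8; @8: crc [4B, align 4] → 12; @12: size [2B, align 2] → 14; +2 pad (align 8); @16: mtime [8B, align 8] → 24; size 24, align 8
@0: window [2B, align 2] → 2
@2: proto [1B, align 1] → 3
@3: ack [1B, align 1] → 4
+4 pad (align 8)
@8: length [24B, align 8] → 32
@32: flags [1B, align 1] → 33
+1 pad (align 2)
@34: magic [2B, align 2] → 36
+4 pad (align 8)
@40: src [8B, align 8] → 48
@48: payload_len [4B, align 4] → 52
+4 pad (align 8)
@56: checksum [8B, align 8] → 64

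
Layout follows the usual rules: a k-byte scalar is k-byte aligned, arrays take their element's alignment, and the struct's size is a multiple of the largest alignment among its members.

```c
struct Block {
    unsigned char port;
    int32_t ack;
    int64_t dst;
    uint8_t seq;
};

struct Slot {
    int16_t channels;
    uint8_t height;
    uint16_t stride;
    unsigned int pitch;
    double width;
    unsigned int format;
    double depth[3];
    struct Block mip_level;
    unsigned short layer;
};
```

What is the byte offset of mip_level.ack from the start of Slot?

Block: 0..1  port  (1B, 1-aligned); 1..4  -- padding (3B); 4..8  ack  (4B, 4-aligned); 8..16  dst  (8B, 8-aligned); 16..17  seq  (1B, 1-aligned); 17..24  -- tail padding (7B); sizeof = 24, alignof = 8
0..2  channels  (2B, 2-aligned)
2..3  height  (1B, 1-aligned)
3..4  -- padding (1B)
4..6  stride  (2B, 2-aligned)
6..8  -- padding (2B)
8..12  pitch  (4B, 4-aligned)
12..16  -- padding (4B)
16..24  width  (8B, 8-aligned)
24..28  format  (4B, 4-aligned)
28..32  -- padding (4B)
32..56  depth  (24B, 8-aligned)
56..80  mip_level  (24B, 8-aligned)
within Block: ack at 4
56 + 4 = 60

60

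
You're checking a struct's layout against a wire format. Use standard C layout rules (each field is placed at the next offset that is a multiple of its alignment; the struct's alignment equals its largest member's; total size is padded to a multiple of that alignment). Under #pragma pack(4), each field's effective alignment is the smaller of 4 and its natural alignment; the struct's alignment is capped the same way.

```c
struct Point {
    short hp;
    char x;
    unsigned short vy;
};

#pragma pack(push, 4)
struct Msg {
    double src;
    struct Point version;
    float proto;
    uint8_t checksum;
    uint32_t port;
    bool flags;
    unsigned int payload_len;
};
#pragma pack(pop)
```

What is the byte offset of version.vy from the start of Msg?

Point: hp at 0 (size 2, align 2) → ends 2; x at 2 (size 1, align 1) → ends 3; pad 1 to align 2 for vy; vy at 4 (size 2, align 2) → ends 6; total 6 bytes, alignment 2
src at 0 (size 8, align 4) → ends 8
version at 8 (size 6, align 2) → ends 14
within Point: vy at 4
8 + 4 = 12

12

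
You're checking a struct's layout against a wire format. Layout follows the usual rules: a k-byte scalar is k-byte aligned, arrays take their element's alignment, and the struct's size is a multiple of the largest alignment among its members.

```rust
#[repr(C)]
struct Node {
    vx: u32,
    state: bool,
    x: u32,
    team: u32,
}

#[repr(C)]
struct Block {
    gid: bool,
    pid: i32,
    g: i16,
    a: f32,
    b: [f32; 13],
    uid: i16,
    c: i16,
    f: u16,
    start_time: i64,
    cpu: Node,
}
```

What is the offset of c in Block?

Node: @0: vx [4B, align 4] → 4; @4: state [1B, align 1] → 5; +3 pad (align 4); @8: x [4B, align 4] → 12; @12: team [4B, align 4] → 16; size 16, align 4
@0: gid [1B, align 1] → 1
+3 pad (align 4)
@4: pid [4B, align 4] → 8
@8: g [2B, align 2] → 10
+2 pad (align 4)
@12: a [4B, align 4] → 16
@16: b [52B, align 4] → 68
@68: uid [2B, align 2] → 70
@70: c [2B, align 2] → 72

70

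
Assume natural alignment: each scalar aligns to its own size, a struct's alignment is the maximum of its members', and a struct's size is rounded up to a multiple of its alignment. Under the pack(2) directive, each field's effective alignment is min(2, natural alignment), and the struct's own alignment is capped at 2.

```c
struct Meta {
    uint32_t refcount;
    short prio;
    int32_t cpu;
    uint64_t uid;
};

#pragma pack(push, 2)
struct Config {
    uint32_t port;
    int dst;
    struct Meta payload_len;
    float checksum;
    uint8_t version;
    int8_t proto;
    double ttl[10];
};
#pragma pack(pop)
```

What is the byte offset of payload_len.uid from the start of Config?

Meta: @0: refcount [4B, align 4] → 4; @4: prio [2B, align 2] → 6; +2 pad (align 4); @8: cpu [4B, align 4] → 12; +4 pad (align 8); @16: uid [8B, align 8] → 24; size 24, align 8
@0: port [4B, align 2] → 4
@4: dst [4B, align 2] → 8
@8: payload_len [24B, align 2] → 32
within Meta: uid at 16
8 + 16 = 24

24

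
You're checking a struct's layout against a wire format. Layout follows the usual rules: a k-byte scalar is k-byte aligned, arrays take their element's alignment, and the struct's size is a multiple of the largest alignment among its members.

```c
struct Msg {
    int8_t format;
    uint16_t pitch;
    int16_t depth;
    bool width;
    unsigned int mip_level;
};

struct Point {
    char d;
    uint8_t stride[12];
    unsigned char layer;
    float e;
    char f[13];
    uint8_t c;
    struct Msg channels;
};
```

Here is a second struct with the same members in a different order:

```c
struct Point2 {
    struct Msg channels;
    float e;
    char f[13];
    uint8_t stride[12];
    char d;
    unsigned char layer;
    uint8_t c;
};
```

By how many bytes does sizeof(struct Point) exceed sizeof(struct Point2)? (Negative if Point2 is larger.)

Msg: @0: format [1B, align 1] → 1; +1 pad (align 2); @2: pitch [2B, align 2] → 4; @4: depth [2B, align 2] → 6; @6: width [1B, align 1] → 7; +1 pad (align 4); @8: mip_level [4B, align 4] → 12; size 12, align 4
@0: d [1B, align 1] → 1
@1: stride [12B, align 1] → 13
@13: layer [1B, align 1] → 14
+2 pad (align 4)
@16: e [4B, align 4] → 20
@20: f [13B, align 1] → 33
@33: c [1B, align 1] → 34
+2 pad (align 4)
@36: channels [12B, align 4] → 48
size 48, align 4
— Point2 —
@0: channels [12B, align 4] → 12
@12: e [4B, align 4] → 16
@16: f [13B, align 1] → 29
@29: stride [12B, align 1] → 41
@41: d [1B, align 1] → 42
@42: layer [1B, align 1] → 43
@43: c [1B, align 1] → 44
size 44, align 4
48 − 44 = 4

4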